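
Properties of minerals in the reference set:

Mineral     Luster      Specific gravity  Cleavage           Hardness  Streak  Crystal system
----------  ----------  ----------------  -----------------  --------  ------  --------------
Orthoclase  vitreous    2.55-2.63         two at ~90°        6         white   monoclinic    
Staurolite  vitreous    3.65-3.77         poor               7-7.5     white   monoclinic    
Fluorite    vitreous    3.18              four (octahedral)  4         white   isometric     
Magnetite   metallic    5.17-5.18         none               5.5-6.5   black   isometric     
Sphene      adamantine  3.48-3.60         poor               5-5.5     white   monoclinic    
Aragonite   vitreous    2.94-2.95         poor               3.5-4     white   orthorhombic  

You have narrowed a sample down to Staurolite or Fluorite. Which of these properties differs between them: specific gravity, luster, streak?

specific gravity

Specific gravity: Staurolite 3.65-3.77, Fluorite 3.18 — distinct.
Luster: both vitreous — no difference.
Streak: both white — no difference.
Only specific gravity differs between Staurolite and Fluorite among the listed tests.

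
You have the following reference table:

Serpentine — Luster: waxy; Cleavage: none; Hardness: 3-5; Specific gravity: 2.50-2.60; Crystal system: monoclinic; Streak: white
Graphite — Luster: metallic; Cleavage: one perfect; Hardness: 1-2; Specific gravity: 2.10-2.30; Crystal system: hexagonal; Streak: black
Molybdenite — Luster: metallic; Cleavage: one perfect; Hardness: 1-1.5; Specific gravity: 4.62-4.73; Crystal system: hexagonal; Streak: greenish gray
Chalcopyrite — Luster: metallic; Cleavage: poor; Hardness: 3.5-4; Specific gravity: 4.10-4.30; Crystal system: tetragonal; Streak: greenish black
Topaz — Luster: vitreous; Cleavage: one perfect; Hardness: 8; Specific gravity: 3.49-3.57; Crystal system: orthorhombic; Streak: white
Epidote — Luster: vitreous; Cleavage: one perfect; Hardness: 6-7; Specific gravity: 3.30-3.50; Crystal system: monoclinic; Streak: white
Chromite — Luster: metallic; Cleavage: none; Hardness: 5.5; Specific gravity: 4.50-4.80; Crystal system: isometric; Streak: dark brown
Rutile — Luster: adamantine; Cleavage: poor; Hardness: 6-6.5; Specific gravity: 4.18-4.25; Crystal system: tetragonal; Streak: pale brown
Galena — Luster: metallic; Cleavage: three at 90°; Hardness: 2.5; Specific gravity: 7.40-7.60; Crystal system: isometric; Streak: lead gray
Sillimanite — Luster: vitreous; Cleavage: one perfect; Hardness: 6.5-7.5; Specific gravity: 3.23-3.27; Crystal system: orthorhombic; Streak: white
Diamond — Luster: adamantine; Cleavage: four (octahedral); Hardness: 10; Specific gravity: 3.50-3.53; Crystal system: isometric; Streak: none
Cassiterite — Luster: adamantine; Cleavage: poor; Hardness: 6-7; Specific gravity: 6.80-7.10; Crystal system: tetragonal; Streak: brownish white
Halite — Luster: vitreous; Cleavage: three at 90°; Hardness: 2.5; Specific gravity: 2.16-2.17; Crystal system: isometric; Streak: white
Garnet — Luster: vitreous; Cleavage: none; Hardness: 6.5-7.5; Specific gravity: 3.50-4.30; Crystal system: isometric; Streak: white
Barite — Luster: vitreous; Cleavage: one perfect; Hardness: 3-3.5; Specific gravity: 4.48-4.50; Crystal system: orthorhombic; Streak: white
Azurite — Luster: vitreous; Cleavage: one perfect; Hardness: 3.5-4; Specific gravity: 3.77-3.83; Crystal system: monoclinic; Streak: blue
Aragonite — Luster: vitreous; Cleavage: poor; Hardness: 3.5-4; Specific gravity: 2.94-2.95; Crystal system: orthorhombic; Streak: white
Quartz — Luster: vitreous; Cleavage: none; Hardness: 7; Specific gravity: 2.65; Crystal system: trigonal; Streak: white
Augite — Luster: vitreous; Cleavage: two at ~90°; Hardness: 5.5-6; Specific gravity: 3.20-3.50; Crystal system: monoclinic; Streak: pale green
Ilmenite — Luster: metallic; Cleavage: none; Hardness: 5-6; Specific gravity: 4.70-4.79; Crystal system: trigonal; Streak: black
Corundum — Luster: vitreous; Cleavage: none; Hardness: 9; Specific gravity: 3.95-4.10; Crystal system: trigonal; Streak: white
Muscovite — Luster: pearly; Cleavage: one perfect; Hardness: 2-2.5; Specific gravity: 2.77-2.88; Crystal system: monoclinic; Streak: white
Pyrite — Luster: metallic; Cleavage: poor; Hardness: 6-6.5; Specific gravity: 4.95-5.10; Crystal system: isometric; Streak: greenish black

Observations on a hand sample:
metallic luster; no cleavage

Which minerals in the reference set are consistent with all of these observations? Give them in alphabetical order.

Chromite, Ilmenite

Metallic luster — Graphite, Molybdenite, Chalcopyrite, Chromite, Galena, Ilmenite, Pyrite remain.
No cleavage — Chromite, Ilmenite remain.
The minerals that satisfy all observations are Chromite, Ilmenite.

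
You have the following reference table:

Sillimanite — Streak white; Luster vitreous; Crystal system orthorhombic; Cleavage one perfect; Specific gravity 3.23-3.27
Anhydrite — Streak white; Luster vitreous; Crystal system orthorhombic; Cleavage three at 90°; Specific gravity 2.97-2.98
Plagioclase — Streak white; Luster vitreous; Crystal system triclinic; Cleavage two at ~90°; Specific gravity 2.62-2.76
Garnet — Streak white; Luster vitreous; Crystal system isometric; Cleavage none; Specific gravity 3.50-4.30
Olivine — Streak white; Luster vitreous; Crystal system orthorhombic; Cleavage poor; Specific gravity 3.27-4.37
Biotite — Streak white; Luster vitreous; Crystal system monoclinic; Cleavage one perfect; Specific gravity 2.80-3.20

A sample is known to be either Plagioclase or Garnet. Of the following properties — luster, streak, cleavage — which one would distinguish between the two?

Luster: both vitreous — identical.
Streak: both white — identical.
Cleavage: Plagioclase two at ~90°, Garnet none — these differ.
Of the listed properties, cleavage is the one that separates them.

cleavage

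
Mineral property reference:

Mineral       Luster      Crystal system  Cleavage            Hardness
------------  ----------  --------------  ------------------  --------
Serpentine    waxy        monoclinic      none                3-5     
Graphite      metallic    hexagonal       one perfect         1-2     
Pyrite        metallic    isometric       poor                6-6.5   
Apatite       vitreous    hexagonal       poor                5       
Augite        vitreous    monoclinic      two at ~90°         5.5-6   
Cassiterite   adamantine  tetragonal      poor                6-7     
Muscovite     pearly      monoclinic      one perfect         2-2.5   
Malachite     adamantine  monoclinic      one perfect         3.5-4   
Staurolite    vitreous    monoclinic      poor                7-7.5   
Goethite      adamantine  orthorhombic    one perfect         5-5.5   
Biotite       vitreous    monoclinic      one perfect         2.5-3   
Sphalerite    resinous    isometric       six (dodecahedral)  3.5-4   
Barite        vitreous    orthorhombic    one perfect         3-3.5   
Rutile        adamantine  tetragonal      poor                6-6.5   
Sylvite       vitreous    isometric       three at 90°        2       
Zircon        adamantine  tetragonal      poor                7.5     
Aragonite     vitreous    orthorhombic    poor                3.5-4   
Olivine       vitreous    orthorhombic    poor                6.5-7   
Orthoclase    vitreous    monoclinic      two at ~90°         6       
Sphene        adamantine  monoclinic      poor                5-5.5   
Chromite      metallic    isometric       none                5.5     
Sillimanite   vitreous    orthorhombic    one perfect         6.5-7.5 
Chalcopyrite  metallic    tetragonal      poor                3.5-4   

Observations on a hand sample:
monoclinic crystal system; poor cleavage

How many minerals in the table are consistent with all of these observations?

Monoclinic crystal system — Serpentine, Augite, Muscovite, Malachite, Staurolite, Biotite, Orthoclase, Sphene remain.
Poor cleavage — leaves Staurolite, Sphene.
The minerals that satisfy all observations are Sphene, Staurolite.
That is 2 minerals.

2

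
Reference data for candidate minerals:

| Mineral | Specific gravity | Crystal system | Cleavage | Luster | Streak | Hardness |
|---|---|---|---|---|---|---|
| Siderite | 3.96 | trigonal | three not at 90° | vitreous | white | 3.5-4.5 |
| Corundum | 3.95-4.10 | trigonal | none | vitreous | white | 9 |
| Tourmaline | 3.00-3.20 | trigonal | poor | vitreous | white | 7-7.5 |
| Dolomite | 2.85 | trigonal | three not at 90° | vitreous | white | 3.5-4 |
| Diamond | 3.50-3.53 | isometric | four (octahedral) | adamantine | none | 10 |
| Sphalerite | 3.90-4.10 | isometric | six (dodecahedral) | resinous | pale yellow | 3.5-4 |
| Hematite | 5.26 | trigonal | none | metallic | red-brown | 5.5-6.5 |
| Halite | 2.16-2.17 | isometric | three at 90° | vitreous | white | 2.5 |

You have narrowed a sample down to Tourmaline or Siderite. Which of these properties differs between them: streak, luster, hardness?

hardness

Streak: both white — identical.
Luster: both vitreous — identical.
Hardness: Tourmaline 7-7.5, Siderite 3.5-4.5 — different.
Of the listed properties, hardness is the one that separates them.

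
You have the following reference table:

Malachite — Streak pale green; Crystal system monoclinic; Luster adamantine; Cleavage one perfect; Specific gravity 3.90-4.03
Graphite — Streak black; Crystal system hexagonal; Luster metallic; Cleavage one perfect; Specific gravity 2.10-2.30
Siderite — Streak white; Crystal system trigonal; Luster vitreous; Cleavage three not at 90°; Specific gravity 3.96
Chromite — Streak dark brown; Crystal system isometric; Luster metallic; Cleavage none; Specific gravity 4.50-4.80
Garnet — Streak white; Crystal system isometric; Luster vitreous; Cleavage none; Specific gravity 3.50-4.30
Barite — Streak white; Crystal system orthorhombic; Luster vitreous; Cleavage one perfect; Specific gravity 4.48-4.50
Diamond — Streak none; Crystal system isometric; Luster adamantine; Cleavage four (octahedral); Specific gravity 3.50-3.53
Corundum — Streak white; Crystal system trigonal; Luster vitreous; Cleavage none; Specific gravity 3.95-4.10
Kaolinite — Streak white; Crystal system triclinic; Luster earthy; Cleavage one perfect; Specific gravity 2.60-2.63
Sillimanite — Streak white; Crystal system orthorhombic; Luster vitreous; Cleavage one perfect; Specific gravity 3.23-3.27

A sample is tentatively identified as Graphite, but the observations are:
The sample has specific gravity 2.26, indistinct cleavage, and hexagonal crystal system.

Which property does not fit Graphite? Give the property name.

Specific gravity 2.26: Graphite has SG 2.10-2.30 — within range.
Indistinct cleavage: Graphite has cleavage one perfect — does not match.
Hexagonal crystal system: Graphite has hexagonal system — within range.
Only the cleavage is inconsistent.

cleavage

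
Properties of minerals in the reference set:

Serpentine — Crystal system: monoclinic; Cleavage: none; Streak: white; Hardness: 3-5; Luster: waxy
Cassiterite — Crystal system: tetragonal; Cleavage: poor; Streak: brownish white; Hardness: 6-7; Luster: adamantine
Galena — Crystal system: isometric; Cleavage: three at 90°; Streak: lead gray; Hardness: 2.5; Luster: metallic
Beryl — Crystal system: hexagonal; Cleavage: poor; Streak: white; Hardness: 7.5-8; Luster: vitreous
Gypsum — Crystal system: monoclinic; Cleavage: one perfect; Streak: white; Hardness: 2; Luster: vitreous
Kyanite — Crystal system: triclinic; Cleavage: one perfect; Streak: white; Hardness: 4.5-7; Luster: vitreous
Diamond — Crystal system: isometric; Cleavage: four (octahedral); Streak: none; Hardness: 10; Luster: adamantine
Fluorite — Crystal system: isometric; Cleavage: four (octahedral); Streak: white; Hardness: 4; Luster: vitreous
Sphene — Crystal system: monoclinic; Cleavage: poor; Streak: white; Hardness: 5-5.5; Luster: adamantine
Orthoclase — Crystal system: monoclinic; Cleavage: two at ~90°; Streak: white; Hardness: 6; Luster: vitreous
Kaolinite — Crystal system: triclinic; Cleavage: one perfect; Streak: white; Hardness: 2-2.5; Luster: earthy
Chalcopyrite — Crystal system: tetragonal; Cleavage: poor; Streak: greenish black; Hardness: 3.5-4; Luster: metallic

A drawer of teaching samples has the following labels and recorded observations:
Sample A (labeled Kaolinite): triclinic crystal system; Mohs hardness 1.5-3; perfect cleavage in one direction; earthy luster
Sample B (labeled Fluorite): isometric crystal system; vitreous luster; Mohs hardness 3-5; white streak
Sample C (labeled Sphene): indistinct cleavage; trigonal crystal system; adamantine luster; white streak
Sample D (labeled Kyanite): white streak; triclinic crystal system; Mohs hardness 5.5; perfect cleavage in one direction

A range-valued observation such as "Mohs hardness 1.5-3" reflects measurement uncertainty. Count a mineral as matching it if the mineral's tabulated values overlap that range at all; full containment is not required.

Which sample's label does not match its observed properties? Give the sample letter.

Sample A: observations are consistent with Kaolinite.
Sample B: observations are consistent with Fluorite.
Sample C: Sphene has monoclinic system, but the record shows trigonal crystal system — this label is wrong.
Sample D: observations are consistent with Kyanite.
The mislabeled specimen is C.

C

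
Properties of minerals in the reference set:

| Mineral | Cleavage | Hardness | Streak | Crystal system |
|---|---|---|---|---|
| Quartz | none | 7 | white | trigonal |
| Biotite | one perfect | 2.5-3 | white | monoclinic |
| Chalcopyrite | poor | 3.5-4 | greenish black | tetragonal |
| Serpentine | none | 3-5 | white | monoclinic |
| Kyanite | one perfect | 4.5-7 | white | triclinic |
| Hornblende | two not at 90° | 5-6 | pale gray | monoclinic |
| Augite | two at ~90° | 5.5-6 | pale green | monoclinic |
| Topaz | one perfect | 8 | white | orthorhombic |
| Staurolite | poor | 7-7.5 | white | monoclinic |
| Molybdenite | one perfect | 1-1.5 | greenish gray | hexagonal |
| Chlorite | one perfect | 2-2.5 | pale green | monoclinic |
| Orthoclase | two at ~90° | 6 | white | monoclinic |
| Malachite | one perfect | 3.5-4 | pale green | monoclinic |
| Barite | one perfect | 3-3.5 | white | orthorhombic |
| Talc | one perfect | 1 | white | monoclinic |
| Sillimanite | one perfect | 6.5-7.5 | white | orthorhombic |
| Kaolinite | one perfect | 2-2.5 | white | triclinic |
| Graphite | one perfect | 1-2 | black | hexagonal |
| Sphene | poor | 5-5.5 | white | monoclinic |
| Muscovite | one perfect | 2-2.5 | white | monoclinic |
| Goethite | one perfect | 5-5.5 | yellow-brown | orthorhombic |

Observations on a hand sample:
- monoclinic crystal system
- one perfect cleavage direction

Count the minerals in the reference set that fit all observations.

5

Monoclinic crystal system: Biotite, Serpentine, Hornblende, Augite, Staurolite, Chlorite, Orthoclase, Malachite, Talc, Sphene, Muscovite remain.
One perfect cleavage direction: narrows the field to Biotite, Chlorite, Malachite, Talc, Muscovite.
Consistent with every observation: Biotite, Chlorite, Malachite, Muscovite, Talc.
That is 5 minerals.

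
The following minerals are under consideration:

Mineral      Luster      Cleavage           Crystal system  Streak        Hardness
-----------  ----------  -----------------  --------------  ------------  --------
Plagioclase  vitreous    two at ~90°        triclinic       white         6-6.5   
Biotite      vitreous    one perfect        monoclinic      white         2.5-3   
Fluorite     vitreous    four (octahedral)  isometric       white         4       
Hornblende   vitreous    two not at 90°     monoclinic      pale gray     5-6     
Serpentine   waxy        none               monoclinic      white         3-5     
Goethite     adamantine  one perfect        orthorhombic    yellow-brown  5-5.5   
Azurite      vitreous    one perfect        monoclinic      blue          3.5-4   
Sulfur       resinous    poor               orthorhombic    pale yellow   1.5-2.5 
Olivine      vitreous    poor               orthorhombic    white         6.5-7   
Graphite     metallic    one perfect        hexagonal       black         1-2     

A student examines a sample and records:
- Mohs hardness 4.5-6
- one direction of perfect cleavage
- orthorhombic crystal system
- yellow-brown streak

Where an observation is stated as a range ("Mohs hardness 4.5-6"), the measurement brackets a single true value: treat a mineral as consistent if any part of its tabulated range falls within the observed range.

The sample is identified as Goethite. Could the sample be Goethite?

Yes

Mohs hardness 4.5-6 — is consistent with Goethite (hardness 5-5.5).
One direction of perfect cleavage — is consistent with Goethite (cleavage one perfect).
Orthorhombic crystal system — is consistent with Goethite (orthorhombic system).
Yellow-brown streak — is consistent with Goethite (yellow-brown streak).
Every observed property is compatible with the reference values for Goethite.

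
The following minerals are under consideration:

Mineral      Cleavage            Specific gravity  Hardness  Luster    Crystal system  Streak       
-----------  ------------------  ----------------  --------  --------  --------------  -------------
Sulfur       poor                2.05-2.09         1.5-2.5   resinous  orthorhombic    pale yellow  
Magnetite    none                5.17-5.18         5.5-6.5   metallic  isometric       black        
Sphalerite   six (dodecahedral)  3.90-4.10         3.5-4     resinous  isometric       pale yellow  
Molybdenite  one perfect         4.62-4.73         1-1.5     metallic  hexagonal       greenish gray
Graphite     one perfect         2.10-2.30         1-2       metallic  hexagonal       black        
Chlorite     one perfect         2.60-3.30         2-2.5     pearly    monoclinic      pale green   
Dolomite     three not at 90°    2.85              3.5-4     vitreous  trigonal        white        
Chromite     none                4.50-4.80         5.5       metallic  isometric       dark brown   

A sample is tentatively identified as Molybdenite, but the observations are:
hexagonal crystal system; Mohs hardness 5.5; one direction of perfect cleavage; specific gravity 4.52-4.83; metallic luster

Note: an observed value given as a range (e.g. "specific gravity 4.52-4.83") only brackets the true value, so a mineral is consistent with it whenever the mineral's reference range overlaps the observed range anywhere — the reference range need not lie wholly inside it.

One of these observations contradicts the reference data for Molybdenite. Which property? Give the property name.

Hexagonal crystal system: Molybdenite has hexagonal system — matches.
Mohs hardness 5.5: Molybdenite has hardness 1-1.5 — does not match.
One direction of perfect cleavage: Molybdenite has cleavage one perfect — matches.
Specific gravity 4.52-4.83: Molybdenite has SG 4.62-4.73 — matches.
Metallic luster: Molybdenite has metallic luster — matches.
Only the hardness is inconsistent.

hardness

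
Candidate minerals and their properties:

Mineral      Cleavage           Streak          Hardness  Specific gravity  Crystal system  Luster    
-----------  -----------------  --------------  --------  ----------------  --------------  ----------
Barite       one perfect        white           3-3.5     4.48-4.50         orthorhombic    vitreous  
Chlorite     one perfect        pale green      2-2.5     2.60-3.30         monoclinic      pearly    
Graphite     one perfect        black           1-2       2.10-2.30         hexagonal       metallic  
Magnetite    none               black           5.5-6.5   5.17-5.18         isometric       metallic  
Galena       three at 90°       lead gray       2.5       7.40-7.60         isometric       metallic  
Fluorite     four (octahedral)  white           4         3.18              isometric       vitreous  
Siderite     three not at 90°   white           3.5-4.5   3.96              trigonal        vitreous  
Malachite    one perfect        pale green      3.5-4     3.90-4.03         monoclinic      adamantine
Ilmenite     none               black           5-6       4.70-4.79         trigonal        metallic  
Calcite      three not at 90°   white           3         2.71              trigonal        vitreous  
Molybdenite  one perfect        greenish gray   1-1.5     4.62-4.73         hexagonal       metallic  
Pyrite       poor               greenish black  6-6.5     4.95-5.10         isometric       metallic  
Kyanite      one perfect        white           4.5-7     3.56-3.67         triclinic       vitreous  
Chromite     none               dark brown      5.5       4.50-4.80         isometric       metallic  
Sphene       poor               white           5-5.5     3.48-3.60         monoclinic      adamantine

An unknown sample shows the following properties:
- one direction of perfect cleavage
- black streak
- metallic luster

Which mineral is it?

One direction of perfect cleavage: leaves Barite, Chlorite, Graphite, Malachite, Molybdenite, Kyanite.
Black streak: narrows the field to Graphite.
Metallic luster: consistent with all remaining minerals.
The only mineral consistent with every observation is Graphite.

Graphite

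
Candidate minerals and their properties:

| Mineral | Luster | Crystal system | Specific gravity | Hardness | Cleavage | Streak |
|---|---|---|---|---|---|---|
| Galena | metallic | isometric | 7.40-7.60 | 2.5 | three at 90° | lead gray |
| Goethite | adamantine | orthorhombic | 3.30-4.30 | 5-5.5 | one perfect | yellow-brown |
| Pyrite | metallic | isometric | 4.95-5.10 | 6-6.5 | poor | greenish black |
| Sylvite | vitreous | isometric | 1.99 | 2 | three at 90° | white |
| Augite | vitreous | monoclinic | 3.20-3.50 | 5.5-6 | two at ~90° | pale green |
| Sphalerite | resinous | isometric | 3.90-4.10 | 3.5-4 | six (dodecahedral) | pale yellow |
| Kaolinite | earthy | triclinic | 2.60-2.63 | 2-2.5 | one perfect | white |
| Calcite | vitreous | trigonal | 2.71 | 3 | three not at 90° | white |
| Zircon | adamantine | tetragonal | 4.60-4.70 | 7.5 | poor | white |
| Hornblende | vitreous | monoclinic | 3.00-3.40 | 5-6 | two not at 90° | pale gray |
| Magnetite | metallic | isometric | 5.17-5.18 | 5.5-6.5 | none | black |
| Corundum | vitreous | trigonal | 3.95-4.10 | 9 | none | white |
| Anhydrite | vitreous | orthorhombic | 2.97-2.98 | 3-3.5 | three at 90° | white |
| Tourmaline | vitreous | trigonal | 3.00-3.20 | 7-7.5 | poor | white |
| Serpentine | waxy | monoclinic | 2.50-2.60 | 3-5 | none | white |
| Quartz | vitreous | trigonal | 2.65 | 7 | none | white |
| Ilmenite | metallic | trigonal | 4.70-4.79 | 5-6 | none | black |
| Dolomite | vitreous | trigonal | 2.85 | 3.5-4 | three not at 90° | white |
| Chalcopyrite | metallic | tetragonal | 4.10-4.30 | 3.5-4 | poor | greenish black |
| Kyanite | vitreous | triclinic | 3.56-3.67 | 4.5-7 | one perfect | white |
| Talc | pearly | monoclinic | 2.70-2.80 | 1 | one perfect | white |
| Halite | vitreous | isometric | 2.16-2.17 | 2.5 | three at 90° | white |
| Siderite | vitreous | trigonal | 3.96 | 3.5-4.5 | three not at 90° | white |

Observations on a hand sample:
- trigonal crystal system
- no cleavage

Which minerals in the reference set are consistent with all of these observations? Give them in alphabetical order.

Trigonal crystal system — only Calcite, Corundum, Tourmaline, Quartz, Ilmenite, Dolomite, Siderite remain.
No cleavage — leaves Corundum, Quartz, Ilmenite.
The minerals that satisfy all observations are Corundum, Ilmenite, Quartz.

Corundum, Ilmenite, Quartz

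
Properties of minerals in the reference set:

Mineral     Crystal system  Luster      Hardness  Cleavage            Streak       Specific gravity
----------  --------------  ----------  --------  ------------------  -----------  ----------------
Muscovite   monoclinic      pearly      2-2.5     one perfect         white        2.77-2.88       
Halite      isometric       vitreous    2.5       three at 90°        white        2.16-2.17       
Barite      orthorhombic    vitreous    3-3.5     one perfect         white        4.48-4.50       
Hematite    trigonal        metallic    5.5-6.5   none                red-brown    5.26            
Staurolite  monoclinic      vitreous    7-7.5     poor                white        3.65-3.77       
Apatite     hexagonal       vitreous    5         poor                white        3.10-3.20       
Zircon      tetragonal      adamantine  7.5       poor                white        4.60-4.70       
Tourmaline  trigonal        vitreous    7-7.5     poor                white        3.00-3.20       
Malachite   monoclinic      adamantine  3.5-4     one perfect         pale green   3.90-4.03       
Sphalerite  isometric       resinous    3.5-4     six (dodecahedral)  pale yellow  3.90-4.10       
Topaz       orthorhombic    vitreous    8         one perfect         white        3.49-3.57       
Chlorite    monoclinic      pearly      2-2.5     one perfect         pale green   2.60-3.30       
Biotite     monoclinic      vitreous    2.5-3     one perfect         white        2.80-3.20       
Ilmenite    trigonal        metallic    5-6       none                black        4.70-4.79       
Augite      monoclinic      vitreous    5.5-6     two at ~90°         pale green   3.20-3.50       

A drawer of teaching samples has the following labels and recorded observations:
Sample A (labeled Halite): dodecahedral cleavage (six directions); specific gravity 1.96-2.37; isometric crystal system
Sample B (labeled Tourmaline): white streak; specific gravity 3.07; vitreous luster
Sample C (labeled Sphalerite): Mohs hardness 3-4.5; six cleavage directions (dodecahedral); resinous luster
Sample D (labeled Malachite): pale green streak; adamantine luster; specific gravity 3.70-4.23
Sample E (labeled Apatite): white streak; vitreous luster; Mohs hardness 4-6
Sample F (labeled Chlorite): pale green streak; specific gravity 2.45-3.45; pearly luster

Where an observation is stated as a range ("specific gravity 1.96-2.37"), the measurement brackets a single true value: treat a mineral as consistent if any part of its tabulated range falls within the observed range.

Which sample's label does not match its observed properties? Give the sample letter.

Sample A: dodecahedral cleavage (six directions) is outside the reference for Halite (cleavage three at 90°) — mislabeled.
Sample B: all recorded properties match Tourmaline.
Sample C: all recorded properties match Sphalerite.
Sample D: all recorded properties match Malachite.
Sample E: all recorded properties match Apatite.
Sample F: all recorded properties match Chlorite.
Only sample A is inconsistent with its label.

A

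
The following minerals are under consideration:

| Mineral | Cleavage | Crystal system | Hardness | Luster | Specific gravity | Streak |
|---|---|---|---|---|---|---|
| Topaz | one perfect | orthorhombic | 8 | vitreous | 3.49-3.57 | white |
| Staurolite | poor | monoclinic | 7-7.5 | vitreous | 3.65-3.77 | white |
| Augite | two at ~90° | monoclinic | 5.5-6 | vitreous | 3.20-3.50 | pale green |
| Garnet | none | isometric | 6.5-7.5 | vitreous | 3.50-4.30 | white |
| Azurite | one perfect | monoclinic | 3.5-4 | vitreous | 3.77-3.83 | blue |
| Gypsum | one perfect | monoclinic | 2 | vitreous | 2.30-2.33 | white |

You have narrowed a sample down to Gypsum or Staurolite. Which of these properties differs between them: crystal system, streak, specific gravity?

Crystal system: both monoclinic — same for both.
Streak: both white — same for both.
Specific gravity: Gypsum 2.30-2.33, Staurolite 3.65-3.77 — distinct.
Specific gravity is the diagnostic property here.

specific gravity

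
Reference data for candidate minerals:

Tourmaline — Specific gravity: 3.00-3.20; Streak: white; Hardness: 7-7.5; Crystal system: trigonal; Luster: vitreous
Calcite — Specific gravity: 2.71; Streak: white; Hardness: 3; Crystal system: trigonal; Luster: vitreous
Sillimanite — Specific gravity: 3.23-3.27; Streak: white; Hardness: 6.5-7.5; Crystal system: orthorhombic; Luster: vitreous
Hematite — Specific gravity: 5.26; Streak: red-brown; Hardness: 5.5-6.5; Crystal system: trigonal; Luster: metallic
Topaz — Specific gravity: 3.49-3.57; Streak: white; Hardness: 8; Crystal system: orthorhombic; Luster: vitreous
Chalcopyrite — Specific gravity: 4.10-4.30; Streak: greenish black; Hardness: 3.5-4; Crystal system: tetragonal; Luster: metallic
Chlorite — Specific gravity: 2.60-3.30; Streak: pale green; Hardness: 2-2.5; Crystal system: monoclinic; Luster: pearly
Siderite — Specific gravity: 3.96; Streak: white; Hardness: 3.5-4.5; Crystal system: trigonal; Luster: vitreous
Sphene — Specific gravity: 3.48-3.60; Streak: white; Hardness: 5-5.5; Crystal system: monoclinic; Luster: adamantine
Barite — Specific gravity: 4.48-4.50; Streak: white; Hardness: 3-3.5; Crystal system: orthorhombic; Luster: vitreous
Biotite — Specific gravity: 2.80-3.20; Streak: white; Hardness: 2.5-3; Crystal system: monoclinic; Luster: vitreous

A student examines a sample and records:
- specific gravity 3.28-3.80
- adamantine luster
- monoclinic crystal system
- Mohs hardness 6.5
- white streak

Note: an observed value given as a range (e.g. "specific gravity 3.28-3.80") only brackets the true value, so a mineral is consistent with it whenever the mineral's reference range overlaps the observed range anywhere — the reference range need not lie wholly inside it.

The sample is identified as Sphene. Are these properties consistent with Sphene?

No

Specific gravity 3.28-3.80 — consistent with Sphene (SG 3.48-3.60).
Adamantine luster — consistent with Sphene (adamantine luster).
Monoclinic crystal system — consistent with Sphene (monoclinic system).
Mohs hardness 6.5 — Sphene has hardness 5-5.5; a mismatch.
White streak — consistent with Sphene (white streak).
Sphene is excluded by the hardness.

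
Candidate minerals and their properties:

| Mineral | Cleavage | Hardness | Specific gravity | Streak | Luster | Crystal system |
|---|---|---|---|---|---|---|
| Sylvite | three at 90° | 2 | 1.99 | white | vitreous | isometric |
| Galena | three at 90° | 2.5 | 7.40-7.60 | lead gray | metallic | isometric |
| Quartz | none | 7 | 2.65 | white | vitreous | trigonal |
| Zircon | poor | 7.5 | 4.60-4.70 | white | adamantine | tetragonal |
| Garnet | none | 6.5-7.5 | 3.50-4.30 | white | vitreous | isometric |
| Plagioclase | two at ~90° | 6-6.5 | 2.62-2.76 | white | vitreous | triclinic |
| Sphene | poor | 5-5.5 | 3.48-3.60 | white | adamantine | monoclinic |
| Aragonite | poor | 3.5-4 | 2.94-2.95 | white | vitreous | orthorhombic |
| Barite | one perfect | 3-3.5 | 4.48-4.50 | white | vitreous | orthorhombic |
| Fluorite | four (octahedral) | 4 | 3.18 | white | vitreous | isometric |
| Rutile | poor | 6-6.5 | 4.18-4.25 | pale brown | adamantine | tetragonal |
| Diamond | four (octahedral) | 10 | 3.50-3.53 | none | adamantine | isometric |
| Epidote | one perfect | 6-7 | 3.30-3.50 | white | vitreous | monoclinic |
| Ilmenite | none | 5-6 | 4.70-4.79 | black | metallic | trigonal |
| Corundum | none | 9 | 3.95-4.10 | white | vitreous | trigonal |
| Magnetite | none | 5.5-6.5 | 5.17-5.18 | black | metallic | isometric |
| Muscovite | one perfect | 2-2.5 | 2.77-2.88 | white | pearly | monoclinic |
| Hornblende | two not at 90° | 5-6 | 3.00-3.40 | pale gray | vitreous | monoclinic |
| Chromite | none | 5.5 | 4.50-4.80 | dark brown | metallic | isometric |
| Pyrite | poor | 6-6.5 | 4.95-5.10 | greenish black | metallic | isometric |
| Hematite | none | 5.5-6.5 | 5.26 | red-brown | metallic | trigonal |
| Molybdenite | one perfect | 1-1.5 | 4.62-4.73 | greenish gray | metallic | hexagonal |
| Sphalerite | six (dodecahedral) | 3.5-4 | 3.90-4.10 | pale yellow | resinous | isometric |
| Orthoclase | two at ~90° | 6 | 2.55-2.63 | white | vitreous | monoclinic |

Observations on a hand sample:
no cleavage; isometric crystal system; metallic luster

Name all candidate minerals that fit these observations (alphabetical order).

Chromite, Magnetite

No cleavage — only Quartz, Garnet, Ilmenite, Corundum, Magnetite, Chromite, Hematite remain.
Isometric crystal system — only Garnet, Magnetite, Chromite remain.
Metallic luster is inconsistent with Garnet.
Consistent with every observation: Chromite, Magnetite.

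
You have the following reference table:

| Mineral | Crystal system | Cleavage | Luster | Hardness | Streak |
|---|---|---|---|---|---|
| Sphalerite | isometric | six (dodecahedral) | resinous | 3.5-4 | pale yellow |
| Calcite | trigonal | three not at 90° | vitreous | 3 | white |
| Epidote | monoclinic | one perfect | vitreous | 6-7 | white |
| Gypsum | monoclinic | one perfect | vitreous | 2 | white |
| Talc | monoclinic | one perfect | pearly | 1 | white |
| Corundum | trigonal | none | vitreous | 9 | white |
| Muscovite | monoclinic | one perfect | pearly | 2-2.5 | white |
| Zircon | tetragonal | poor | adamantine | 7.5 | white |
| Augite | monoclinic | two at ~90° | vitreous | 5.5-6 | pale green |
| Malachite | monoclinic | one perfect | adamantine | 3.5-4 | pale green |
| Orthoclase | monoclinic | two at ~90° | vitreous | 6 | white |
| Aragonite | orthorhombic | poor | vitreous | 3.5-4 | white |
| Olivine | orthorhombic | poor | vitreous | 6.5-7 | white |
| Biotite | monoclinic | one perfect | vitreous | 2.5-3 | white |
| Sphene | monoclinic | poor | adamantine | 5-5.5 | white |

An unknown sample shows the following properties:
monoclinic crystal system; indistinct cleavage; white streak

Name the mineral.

Sphene

Monoclinic crystal system rules out Sphalerite, Calcite, Corundum, Zircon, Aragonite, Olivine.
Indistinct cleavage: Sphene remains.
White streak: every remaining candidate is consistent.
The only mineral consistent with every observation is Sphene.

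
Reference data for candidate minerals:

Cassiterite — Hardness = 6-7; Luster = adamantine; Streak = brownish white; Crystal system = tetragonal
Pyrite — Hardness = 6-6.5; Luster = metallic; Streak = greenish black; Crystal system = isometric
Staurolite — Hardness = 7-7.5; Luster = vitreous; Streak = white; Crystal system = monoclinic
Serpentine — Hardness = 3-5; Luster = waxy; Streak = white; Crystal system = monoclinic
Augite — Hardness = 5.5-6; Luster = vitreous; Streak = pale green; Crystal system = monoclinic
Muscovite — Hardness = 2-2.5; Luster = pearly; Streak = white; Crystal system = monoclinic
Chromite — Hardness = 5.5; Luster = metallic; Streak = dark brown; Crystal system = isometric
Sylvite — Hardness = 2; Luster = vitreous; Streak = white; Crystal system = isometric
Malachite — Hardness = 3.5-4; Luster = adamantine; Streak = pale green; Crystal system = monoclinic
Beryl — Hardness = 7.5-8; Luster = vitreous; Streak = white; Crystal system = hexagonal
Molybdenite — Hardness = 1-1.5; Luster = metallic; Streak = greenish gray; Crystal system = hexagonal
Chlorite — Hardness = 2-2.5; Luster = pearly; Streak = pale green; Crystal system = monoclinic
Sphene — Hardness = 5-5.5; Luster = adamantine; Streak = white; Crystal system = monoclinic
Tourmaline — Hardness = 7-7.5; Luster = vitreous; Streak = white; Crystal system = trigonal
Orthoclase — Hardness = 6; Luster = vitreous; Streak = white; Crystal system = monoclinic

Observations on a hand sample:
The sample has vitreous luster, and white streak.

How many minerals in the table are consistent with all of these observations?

Vitreous luster: only Staurolite, Augite, Sylvite, Beryl, Tourmaline, Orthoclase remain.
White streak excludes Augite.
The minerals that satisfy all observations are Beryl, Orthoclase, Staurolite, Sylvite, Tourmaline.
That is 5 minerals.

5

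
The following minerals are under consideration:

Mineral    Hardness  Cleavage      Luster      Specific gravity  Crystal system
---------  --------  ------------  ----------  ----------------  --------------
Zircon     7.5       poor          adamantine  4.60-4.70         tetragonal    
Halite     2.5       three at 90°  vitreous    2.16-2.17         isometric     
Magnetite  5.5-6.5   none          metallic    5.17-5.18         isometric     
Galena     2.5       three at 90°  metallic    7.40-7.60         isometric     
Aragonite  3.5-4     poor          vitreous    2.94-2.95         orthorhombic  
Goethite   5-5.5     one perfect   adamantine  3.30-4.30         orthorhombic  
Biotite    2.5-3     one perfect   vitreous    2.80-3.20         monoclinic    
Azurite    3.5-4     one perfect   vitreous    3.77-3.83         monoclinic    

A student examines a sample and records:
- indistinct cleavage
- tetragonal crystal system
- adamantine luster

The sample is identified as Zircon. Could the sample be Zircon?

Indistinct cleavage — is consistent with Zircon (cleavage poor).
Tetragonal crystal system — is consistent with Zircon (tetragonal system).
Adamantine luster — is consistent with Zircon (adamantine luster).
Every observed property is compatible with the reference values for Zircon.

Yes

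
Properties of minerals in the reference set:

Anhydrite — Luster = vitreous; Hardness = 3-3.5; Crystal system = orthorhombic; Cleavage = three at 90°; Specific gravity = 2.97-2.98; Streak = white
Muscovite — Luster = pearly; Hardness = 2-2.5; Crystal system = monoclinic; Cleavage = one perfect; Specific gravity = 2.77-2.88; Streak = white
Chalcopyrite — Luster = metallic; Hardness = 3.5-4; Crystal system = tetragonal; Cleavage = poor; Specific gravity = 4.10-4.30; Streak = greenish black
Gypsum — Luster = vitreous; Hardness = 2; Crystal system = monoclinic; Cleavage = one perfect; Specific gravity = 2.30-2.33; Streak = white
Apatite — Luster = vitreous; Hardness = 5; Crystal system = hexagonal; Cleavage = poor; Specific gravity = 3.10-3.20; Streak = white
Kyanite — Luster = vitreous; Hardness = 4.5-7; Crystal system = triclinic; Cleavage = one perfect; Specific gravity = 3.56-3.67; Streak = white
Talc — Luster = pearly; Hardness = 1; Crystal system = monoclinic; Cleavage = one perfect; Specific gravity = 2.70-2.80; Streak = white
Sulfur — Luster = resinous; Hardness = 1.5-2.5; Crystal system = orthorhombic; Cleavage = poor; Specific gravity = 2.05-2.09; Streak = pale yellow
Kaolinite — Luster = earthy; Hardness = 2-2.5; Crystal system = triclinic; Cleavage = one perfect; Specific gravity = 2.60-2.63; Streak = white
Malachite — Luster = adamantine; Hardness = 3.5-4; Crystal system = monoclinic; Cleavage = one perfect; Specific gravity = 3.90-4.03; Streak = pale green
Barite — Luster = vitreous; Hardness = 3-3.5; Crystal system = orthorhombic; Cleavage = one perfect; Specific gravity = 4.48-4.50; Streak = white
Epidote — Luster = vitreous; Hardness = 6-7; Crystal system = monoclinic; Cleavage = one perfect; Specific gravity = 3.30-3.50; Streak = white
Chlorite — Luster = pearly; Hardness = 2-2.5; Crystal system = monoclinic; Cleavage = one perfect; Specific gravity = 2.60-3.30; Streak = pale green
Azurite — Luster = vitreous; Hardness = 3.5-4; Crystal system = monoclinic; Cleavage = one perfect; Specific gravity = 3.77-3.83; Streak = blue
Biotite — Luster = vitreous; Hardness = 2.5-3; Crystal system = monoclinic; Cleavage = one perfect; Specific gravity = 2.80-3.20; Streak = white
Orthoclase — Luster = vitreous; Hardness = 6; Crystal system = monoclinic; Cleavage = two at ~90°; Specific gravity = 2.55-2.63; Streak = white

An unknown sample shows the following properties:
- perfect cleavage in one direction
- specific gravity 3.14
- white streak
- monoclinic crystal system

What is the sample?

Perfect cleavage in one direction is inconsistent with Anhydrite, Chalcopyrite, Apatite, Sulfur, Orthoclase.
Specific gravity 3.14: only Chlorite, Biotite remain.
White streak rules out Chlorite.
Monoclinic crystal system: all remaining candidates fit.
Only Biotite satisfies all observations.

Biotite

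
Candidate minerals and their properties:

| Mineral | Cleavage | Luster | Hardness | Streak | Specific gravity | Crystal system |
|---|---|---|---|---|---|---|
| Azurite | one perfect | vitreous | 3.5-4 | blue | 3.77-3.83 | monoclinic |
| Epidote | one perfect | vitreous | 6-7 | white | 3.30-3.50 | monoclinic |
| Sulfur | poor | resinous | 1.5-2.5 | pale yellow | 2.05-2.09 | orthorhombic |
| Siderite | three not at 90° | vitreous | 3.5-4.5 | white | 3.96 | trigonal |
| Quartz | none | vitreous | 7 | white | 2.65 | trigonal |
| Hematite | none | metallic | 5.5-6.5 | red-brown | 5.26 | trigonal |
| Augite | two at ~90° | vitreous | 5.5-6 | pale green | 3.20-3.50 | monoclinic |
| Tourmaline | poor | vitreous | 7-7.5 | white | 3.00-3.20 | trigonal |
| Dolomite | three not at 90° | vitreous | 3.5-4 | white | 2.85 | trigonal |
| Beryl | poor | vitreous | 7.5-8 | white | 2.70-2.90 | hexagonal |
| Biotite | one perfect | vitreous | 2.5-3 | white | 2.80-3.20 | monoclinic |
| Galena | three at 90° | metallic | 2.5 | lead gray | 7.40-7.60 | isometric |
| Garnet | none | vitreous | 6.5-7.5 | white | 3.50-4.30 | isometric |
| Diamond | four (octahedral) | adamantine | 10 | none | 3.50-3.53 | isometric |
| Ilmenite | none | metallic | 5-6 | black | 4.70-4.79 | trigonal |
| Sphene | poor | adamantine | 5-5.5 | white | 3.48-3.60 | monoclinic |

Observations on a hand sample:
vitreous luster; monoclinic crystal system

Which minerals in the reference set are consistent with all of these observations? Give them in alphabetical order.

Vitreous luster is inconsistent with Sulfur, Hematite, Galena, Diamond, Ilmenite, Sphene.
Monoclinic crystal system — narrows the field to Azurite, Epidote, Augite, Biotite.
The minerals that satisfy all observations are Augite, Azurite, Biotite, Epidote.

Augite, Azurite, Biotite, Epidote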